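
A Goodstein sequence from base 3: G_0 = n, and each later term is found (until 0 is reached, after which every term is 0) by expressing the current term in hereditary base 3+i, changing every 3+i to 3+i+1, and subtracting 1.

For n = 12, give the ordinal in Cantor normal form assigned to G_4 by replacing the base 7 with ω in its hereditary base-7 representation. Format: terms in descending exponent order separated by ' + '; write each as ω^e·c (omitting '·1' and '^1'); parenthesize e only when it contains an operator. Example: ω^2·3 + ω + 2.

(0) 12|_3 = 3^2 + 3 ↦ 4^2 + 4|_4 = 20 ⇒ 19
(1) 19|_4 = 4^2 + 3 ↦ 5^2 + 3|_5 = 28 ⇒ 27
(2) 27|_5 = 5^2 + 2 ↦ 6^2 + 2|_6 = 38 ⇒ 37
(3) 37|_6 = 6^2 + 1 ↦ 7^2 + 1|_7 = 50 ⇒ 49
(4) 49|_7 = 7^2 ↦ 8^2|_8 = 64 ⇒ 63

ω^2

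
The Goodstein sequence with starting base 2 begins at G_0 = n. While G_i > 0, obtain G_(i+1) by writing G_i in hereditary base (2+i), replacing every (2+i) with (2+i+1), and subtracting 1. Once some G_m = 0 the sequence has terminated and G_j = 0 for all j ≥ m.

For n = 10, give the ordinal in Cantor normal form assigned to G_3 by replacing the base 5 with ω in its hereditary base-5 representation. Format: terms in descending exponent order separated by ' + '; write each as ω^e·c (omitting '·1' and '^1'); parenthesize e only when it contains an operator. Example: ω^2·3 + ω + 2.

G_0=10  [base 2] 2^(2 + 1) + 2  →[2↦3]→  3^(3 + 1) + 3 = 84  −1 ⇒ G_1=83
G_1=83  [base 3] 3^(3 + 1) + 2  →[3↦4]→  4^(4 + 1) + 2 = 1026  −1 ⇒ G_2=1025
G_2=1025  [base 4] 4^(4 + 1) + 1  →[4↦5]→  5^(5 + 1) + 1 = 15626  −1 ⇒ G_3=15625
G_3=15625  [base 5] 5^(5 + 1)  →[5↦6]→  6^(6 + 1) = 279936  −1 ⇒ G_4=279935

ω^(ω + 1)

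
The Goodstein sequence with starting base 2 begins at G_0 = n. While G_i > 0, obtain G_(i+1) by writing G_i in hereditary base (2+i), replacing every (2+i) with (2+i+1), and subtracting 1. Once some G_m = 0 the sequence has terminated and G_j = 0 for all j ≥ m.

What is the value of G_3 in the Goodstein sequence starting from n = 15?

18752

G_0=15  [base 2] 2^(2 + 1) + 2^2 + 2 + 1  →[2↦3]→  3^(3 + 1) + 3^3 + 3 + 1 = 112  −1 ⇒ G_1=111
G_1=111  [base 3] 3^(3 + 1) + 3^3 + 3  →[3↦4]→  4^(4 + 1) + 4^4 + 4 = 1284  −1 ⇒ G_2=1283
G_2=1283  [base 4] 4^(4 + 1) + 4^4 + 3  →[4↦5]→  5^(5 + 1) + 5^5 + 3 = 18753  −1 ⇒ G_3=18752
G_3=18752  [base 5] 5^(5 + 1) + 5^5 + 2  →[5↦6]→  6^(6 + 1) + 6^6 + 2 = 326594  −1 ⇒ G_4=326593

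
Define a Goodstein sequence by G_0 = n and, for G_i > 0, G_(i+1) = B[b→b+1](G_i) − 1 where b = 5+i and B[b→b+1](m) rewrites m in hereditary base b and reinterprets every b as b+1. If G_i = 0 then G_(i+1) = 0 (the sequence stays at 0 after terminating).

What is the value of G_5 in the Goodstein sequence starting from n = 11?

13

step 0: 11 = 2·5 + 1; sub 6 for 5: 2·6 + 1; = 13; G_1 = 13−1 = 12
step 1: 12 = 2·6; sub 7 for 6: 2·7; = 14; G_2 = 14−1 = 13
step 2: 13 = 7 + 6; sub 8 for 7: 8 + 6; = 14; G_3 = 14−1 = 13
step 3: 13 = 8 + 5; sub 9 for 8: 9 + 5; = 14; G_4 = 14−1 = 13
step 4: 13 = 9 + 4; sub 10 for 9: 10 + 4; = 14; G_5 = 14−1 = 13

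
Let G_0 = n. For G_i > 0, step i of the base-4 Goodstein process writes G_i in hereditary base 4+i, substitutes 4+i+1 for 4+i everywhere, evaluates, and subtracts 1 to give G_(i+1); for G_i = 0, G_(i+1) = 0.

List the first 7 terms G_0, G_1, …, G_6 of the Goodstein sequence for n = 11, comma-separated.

11, 12, 13, 14, 15, 15, 15

11 —HB4→ 2·4 + 3 —bump→ 2·5 + 3 = 13 —(−1)→ 12
12 —HB5→ 2·5 + 2 —bump→ 2·6 + 2 = 14 —(−1)→ 13
13 —HB6→ 2·6 + 1 —bump→ 2·7 + 1 = 15 —(−1)→ 14
14 —HB7→ 2·7 —bump→ 2·8 = 16 —(−1)→ 15
15 —HB8→ 8 + 7 —bump→ 9 + 7 = 16 —(−1)→ 15
15 —HB9→ 9 + 6 —bump→ 10 + 6 = 16 —(−1)→ 15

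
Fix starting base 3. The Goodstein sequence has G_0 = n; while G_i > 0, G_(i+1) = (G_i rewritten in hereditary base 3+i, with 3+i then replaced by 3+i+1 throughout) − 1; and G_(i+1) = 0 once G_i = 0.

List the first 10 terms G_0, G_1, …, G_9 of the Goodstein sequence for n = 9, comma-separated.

G_0 = 9. HB_3(9) = 3^2. Bump = 16. G_1 = 15.
G_1 = 15. HB_4(15) = 3·4 + 3. Bump = 18. G_2 = 17.
G_2 = 17. HB_5(17) = 3·5 + 2. Bump = 20. G_3 = 19.
G_3 = 19. HB_6(19) = 3·6 + 1. Bump = 22. G_4 = 21.
G_4 = 21. HB_7(21) = 3·7. Bump = 24. G_5 = 23.
G_5 = 23. HB_8(23) = 2·8 + 7. Bump = 25. G_6 = 24.
G_6 = 24. HB_9(24) = 2·9 + 6. Bump = 26. G_7 = 25.
G_7 = 25. HB_10(25) = 2·10 + 5. Bump = 27. G_8 = 26.
G_8 = 26. HB_11(26) = 2·11 + 4. Bump = 28. G_9 = 27.

9, 15, 17, 19, 21, 23, 24, 25, 26, 27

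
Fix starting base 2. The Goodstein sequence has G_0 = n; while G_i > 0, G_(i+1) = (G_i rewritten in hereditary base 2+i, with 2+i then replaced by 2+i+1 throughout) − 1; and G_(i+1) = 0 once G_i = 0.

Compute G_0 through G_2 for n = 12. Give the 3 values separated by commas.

12, 107, 1065

G_0=12  [base 2] 2^(2 + 1) + 2^2  →[2↦3]→  3^(3 + 1) + 3^3 = 108  −1 ⇒ G_1=107
G_1=107  [base 3] 3^(3 + 1) + 2·3^2 + 2·3 + 2  →[3↦4]→  4^(4 + 1) + 2·4^2 + 2·4 + 2 = 1066  −1 ⇒ G_2=1065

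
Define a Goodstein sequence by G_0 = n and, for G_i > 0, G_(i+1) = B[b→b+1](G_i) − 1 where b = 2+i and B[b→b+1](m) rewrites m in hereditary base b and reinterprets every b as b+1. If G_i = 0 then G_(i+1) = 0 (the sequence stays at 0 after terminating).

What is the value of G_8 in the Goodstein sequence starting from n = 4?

211

[0] 4 ≡ 2^2 (base 2). Lift 3: 27. −1: 26.
[1] 26 ≡ 2·3^2 + 2·3 + 2 (base 3). Lift 4: 42. −1: 41.
[2] 41 ≡ 2·4^2 + 2·4 + 1 (base 4). Lift 5: 61. −1: 60.
[3] 60 ≡ 2·5^2 + 2·5 (base 5). Lift 6: 84. −1: 83.
[4] 83 ≡ 2·6^2 + 6 + 5 (base 6). Lift 7: 110. −1: 109.
[5] 109 ≡ 2·7^2 + 7 + 4 (base 7). Lift 8: 140. −1: 139.
[6] 139 ≡ 2·8^2 + 8 + 3 (base 8). Lift 9: 174. −1: 173.
[7] 173 ≡ 2·9^2 + 9 + 2 (base 9). Lift 10: 212. −1: 211.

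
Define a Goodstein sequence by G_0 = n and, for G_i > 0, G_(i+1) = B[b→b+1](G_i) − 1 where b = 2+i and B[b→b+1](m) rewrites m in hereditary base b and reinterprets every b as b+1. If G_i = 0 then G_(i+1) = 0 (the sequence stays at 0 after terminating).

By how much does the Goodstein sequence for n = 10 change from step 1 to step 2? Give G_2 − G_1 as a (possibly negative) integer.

[0] 10 ≡ 2^(2 + 1) + 2 (base 2). Lift 3: 84. −1: 83.
[1] 83 ≡ 3^(3 + 1) + 2 (base 3). Lift 4: 1026. −1: 1025.

942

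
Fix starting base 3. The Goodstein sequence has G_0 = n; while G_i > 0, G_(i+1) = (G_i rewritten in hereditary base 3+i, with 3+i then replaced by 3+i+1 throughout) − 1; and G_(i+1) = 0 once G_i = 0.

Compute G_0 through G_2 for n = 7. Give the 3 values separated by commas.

7, 8, 9

(0) 7|_3 = 2·3 + 1 ↦ 2·4 + 1|_4 = 9 ⇒ 8
(1) 8|_4 = 2·4 ↦ 2·5|_5 = 10 ⇒ 9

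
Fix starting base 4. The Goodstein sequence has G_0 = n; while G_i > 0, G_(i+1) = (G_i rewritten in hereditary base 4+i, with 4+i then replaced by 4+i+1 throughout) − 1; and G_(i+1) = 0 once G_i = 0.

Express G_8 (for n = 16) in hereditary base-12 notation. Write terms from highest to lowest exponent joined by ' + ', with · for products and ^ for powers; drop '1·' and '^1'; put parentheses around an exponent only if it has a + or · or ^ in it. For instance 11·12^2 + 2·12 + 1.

3·12 + 7

base 4: 16 = 4^2; at 5: 5^2 = 25; next = 24
base 5: 24 = 4·5 + 4; at 6: 4·6 + 4 = 28; next = 27
base 6: 27 = 4·6 + 3; at 7: 4·7 + 3 = 31; next = 30
base 7: 30 = 4·7 + 2; at 8: 4·8 + 2 = 34; next = 33
base 8: 33 = 4·8 + 1; at 9: 4·9 + 1 = 37; next = 36
base 9: 36 = 4·9; at 10: 4·10 = 40; next = 39
base 10: 39 = 3·10 + 9; at 11: 3·11 + 9 = 42; next = 41
base 11: 41 = 3·11 + 8; at 12: 3·12 + 8 = 44; next = 43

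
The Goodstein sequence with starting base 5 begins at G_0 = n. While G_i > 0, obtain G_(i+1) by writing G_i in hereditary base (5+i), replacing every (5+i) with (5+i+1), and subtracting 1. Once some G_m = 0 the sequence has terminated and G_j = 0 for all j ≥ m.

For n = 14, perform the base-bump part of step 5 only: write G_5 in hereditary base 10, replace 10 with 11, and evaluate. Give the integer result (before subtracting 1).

20

(0) 14|_5 = 2·5 + 4 ↦ 2·6 + 4|_6 = 16 ⇒ 15
(1) 15|_6 = 2·6 + 3 ↦ 2·7 + 3|_7 = 17 ⇒ 16
(2) 16|_7 = 2·7 + 2 ↦ 2·8 + 2|_8 = 18 ⇒ 17
(3) 17|_8 = 2·8 + 1 ↦ 2·9 + 1|_9 = 19 ⇒ 18
(4) 18|_9 = 2·9 ↦ 2·10|_10 = 20 ⇒ 19
(5) 19|_10 = 10 + 9 ↦ 11 + 9|_11 = 20 ⇒ 19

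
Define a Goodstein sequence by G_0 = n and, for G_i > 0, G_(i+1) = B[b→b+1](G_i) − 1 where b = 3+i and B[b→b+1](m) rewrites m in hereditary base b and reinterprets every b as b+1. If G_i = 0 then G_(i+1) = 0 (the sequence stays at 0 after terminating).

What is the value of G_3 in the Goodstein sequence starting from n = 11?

35

(0) 11|_3 = 3^2 + 2 ↦ 4^2 + 2|_4 = 18 ⇒ 17
(1) 17|_4 = 4^2 + 1 ↦ 5^2 + 1|_5 = 26 ⇒ 25
(2) 25|_5 = 5^2 ↦ 6^2|_6 = 36 ⇒ 35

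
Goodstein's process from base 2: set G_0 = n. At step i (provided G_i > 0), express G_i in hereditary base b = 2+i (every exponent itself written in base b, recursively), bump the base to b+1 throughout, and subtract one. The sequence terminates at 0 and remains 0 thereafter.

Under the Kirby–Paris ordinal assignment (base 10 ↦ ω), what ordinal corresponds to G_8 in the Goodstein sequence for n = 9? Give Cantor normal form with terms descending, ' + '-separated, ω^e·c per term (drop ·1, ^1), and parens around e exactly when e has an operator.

step 0: 9 = 2^(2 + 1) + 1; sub 3 for 2: 3^(3 + 1) + 1; = 82; G_1 = 82−1 = 81
step 1: 81 = 3^(3 + 1); sub 4 for 3: 4^(4 + 1); = 1024; G_2 = 1024−1 = 1023
step 2: 1023 = 3·4^4 + 3·4^3 + 3·4^2 + 3·4 + 3; sub 5 for 4: 3·5^5 + 3·5^3 + 3·5^2 + 3·5 + 3; = 9843; G_3 = 9843−1 = 9842
step 3: 9842 = 3·5^5 + 3·5^3 + 3·5^2 + 3·5 + 2; sub 6 for 5: 3·6^6 + 3·6^3 + 3·6^2 + 3·6 + 2; = 140744; G_4 = 140744−1 = 140743
step 4: 140743 = 3·6^6 + 3·6^3 + 3·6^2 + 3·6 + 1; sub 7 for 6: 3·7^7 + 3·7^3 + 3·7^2 + 3·7 + 1; = 2471827; G_5 = 2471827−1 = 2471826
step 5: 2471826 = 3·7^7 + 3·7^3 + 3·7^2 + 3·7; sub 8 for 7: 3·8^8 + 3·8^3 + 3·8^2 + 3·8; = 50333400; G_6 = 50333400−1 = 50333399
step 6: 50333399 = 3·8^8 + 3·8^3 + 3·8^2 + 2·8 + 7; sub 9 for 8: 3·9^9 + 3·9^3 + 3·9^2 + 2·9 + 7; = 1162263922; G_7 = 1162263922−1 = 1162263921
step 7: 1162263921 = 3·9^9 + 3·9^3 + 3·9^2 + 2·9 + 6; sub 10 for 9: 3·10^10 + 3·10^3 + 3·10^2 + 2·10 + 6; = 30000003326; G_8 = 30000003326−1 = 30000003325
step 8: 30000003325 = 3·10^10 + 3·10^3 + 3·10^2 + 2·10 + 5; sub 11 for 10: 3·11^11 + 3·11^3 + 3·11^2 + 2·11 + 5; = 855935016216; G_9 = 855935016216−1 = 855935016215

ω^ω·3 + ω^3·3 + ω^2·3 + ω·2 + 5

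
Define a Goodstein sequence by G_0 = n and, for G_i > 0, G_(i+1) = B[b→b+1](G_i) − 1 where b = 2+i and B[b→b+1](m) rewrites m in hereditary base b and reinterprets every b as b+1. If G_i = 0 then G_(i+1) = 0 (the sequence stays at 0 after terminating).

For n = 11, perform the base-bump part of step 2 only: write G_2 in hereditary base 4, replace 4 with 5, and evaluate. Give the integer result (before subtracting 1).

G_0=11  [base 2] 2^(2 + 1) + 2 + 1  →[2↦3]→  3^(3 + 1) + 3 + 1 = 85  −1 ⇒ G_1=84
G_1=84  [base 3] 3^(3 + 1) + 3  →[3↦4]→  4^(4 + 1) + 4 = 1028  −1 ⇒ G_2=1027

15628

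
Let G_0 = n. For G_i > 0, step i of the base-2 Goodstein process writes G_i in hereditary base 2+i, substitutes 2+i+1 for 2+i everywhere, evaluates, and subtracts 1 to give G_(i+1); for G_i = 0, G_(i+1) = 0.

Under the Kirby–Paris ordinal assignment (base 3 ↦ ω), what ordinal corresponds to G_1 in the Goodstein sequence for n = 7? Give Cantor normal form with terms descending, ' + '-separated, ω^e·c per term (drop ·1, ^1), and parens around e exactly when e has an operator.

ω^ω + ω

7 —HB2→ 2^2 + 2 + 1 —bump→ 3^3 + 3 + 1 = 31 —(−1)→ 30
30 —HB3→ 3^3 + 3 —bump→ 4^4 + 4 = 260 —(−1)→ 259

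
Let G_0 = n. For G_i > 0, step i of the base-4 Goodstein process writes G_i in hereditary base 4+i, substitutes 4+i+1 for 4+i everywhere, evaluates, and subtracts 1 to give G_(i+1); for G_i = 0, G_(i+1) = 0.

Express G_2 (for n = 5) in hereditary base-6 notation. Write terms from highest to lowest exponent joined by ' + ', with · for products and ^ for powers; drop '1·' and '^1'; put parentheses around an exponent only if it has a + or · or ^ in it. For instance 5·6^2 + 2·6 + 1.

step 0: 5 = 4 + 1; sub 5 for 4: 5 + 1; = 6; G_1 = 6−1 = 5
step 1: 5 = 5; sub 6 for 5: 6; = 6; G_2 = 6−1 = 5
step 2: 5 = 5; sub 7 for 6: 5; = 5; G_3 = 5−1 = 4

5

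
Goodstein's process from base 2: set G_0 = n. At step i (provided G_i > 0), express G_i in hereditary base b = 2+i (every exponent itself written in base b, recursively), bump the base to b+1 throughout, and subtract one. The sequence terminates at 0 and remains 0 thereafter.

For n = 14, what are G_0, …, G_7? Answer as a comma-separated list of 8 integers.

14, 110, 1281, 18750, 326591, 5862840, 134404971, 3487116548

(0) 14|_2 = 2^(2 + 1) + 2^2 + 2 ↦ 3^(3 + 1) + 3^3 + 3|_3 = 111 ⇒ 110
(1) 110|_3 = 3^(3 + 1) + 3^3 + 2 ↦ 4^(4 + 1) + 4^4 + 2|_4 = 1282 ⇒ 1281
(2) 1281|_4 = 4^(4 + 1) + 4^4 + 1 ↦ 5^(5 + 1) + 5^5 + 1|_5 = 18751 ⇒ 18750
(3) 18750|_5 = 5^(5 + 1) + 5^5 ↦ 6^(6 + 1) + 6^6|_6 = 326592 ⇒ 326591
(4) 326591|_6 = 6^(6 + 1) + 5·6^5 + 5·6^4 + 5·6^3 + 5·6^2 + 5·6 + 5 ↦ 7^(7 + 1) + 5·7^5 + 5·7^4 + 5·7^3 + 5·7^2 + 5·7 + 5|_7 = 5862841 ⇒ 5862840
(5) 5862840|_7 = 7^(7 + 1) + 5·7^5 + 5·7^4 + 5·7^3 + 5·7^2 + 5·7 + 4 ↦ 8^(8 + 1) + 5·8^5 + 5·8^4 + 5·8^3 + 5·8^2 + 5·8 + 4|_8 = 134404972 ⇒ 134404971
(6) 134404971|_8 = 8^(8 + 1) + 5·8^5 + 5·8^4 + 5·8^3 + 5·8^2 + 5·8 + 3 ↦ 9^(9 + 1) + 5·9^5 + 5·9^4 + 5·9^3 + 5·9^2 + 5·9 + 3|_9 = 3487116549 ⇒ 3487116548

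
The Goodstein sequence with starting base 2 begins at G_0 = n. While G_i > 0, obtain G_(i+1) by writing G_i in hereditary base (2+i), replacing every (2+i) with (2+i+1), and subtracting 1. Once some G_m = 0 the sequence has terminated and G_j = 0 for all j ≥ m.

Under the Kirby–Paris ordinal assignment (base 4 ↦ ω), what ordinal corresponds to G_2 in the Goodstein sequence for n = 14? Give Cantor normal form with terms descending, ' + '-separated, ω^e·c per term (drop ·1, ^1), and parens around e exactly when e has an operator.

G_0 = 14. HB_2(14) = 2^(2 + 1) + 2^2 + 2. Bump = 111. G_1 = 110.
G_1 = 110. HB_3(110) = 3^(3 + 1) + 3^3 + 2. Bump = 1282. G_2 = 1281.
G_2 = 1281. HB_4(1281) = 4^(4 + 1) + 4^4 + 1. Bump = 18751. G_3 = 18750.

ω^(ω + 1) + ω^ω + 1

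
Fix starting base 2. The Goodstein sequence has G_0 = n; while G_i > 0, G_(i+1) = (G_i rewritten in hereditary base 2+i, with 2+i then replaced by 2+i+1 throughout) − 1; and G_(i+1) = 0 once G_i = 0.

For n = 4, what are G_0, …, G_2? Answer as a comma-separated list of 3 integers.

step 0: 4 = 2^2; sub 3 for 2: 3^3; = 27; G_1 = 27−1 = 26
step 1: 26 = 2·3^2 + 2·3 + 2; sub 4 for 3: 2·4^2 + 2·4 + 2; = 42; G_2 = 42−1 = 41

4, 26, 41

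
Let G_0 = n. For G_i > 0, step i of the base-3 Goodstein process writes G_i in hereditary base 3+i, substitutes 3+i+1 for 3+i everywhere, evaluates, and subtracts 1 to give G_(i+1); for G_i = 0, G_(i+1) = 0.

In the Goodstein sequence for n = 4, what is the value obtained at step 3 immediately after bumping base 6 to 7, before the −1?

base 3: 4 = 3 + 1; at 4: 4 + 1 = 5; next = 4
base 4: 4 = 4; at 5: 5 = 5; next = 4
base 5: 4 = 4; at 6: 4 = 4; next = 3
base 6: 3 = 3; at 7: 3 = 3; next = 2

3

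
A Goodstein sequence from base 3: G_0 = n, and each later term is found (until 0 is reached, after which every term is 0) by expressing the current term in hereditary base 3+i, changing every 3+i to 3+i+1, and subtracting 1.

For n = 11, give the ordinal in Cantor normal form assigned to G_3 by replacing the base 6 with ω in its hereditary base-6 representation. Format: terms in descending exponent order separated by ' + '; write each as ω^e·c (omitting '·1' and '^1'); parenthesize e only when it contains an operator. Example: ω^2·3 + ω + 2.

ω·5 + 5

base 3: 11 = 3^2 + 2; at 4: 4^2 + 2 = 18; next = 17
base 4: 17 = 4^2 + 1; at 5: 5^2 + 1 = 26; next = 25
base 5: 25 = 5^2; at 6: 6^2 = 36; next = 35
base 6: 35 = 5·6 + 5; at 7: 5·7 + 5 = 40; next = 39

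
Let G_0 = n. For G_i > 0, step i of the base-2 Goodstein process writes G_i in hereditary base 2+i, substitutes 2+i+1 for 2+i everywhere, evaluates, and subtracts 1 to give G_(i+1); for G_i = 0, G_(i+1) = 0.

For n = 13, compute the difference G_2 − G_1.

1171

13 —HB2→ 2^(2 + 1) + 2^2 + 1 —bump→ 3^(3 + 1) + 3^3 + 1 = 109 —(−1)→ 108
108 —HB3→ 3^(3 + 1) + 3^3 —bump→ 4^(4 + 1) + 4^4 = 1280 —(−1)→ 1279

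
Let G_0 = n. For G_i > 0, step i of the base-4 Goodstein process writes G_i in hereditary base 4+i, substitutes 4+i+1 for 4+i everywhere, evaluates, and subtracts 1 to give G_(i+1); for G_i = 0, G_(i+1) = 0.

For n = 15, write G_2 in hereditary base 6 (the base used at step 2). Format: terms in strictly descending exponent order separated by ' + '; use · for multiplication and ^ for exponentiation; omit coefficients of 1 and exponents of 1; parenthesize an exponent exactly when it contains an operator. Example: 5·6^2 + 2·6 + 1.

step 0: 15 = 3·4 + 3; sub 5 for 4: 3·5 + 3; = 18; G_1 = 18−1 = 17
step 1: 17 = 3·5 + 2; sub 6 for 5: 3·6 + 2; = 20; G_2 = 20−1 = 19

3·6 + 1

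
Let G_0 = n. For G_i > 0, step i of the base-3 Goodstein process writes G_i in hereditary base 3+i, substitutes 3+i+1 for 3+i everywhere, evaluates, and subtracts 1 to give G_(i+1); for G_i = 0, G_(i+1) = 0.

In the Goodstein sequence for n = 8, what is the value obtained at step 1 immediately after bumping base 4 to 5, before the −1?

11

step 0: 8 = 2·3 + 2; sub 4 for 3: 2·4 + 2; = 10; G_1 = 10−1 = 9
step 1: 9 = 2·4 + 1; sub 5 for 4: 2·5 + 1; = 11; G_2 = 11−1 = 10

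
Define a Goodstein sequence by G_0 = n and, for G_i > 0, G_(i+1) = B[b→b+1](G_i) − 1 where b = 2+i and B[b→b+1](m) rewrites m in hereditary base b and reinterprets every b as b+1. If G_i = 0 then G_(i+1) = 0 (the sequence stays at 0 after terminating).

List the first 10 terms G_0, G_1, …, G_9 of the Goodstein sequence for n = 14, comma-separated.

14, 110, 1281, 18750, 326591, 5862840, 134404971, 3487116548, 100000555551, 3138429262496

14 —HB2→ 2^(2 + 1) + 2^2 + 2 —bump→ 3^(3 + 1) + 3^3 + 3 = 111 —(−1)→ 110
110 —HB3→ 3^(3 + 1) + 3^3 + 2 —bump→ 4^(4 + 1) + 4^4 + 2 = 1282 —(−1)→ 1281
1281 —HB4→ 4^(4 + 1) + 4^4 + 1 —bump→ 5^(5 + 1) + 5^5 + 1 = 18751 —(−1)→ 18750
18750 —HB5→ 5^(5 + 1) + 5^5 —bump→ 6^(6 + 1) + 6^6 = 326592 —(−1)→ 326591
326591 —HB6→ 6^(6 + 1) + 5·6^5 + 5·6^4 + 5·6^3 + 5·6^2 + 5·6 + 5 —bump→ 7^(7 + 1) + 5·7^5 + 5·7^4 + 5·7^3 + 5·7^2 + 5·7 + 5 = 5862841 —(−1)→ 5862840
5862840 —HB7→ 7^(7 + 1) + 5·7^5 + 5·7^4 + 5·7^3 + 5·7^2 + 5·7 + 4 —bump→ 8^(8 + 1) + 5·8^5 + 5·8^4 + 5·8^3 + 5·8^2 + 5·8 + 4 = 134404972 —(−1)→ 134404971
134404971 —HB8→ 8^(8 + 1) + 5·8^5 + 5·8^4 + 5·8^3 + 5·8^2 + 5·8 + 3 —bump→ 9^(9 + 1) + 5·9^5 + 5·9^4 + 5·9^3 + 5·9^2 + 5·9 + 3 = 3487116549 —(−1)→ 3487116548
3487116548 —HB9→ 9^(9 + 1) + 5·9^5 + 5·9^4 + 5·9^3 + 5·9^2 + 5·9 + 2 —bump→ 10^(10 + 1) + 5·10^5 + 5·10^4 + 5·10^3 + 5·10^2 + 5·10 + 2 = 100000555552 —(−1)→ 100000555551
100000555551 —HB10→ 10^(10 + 1) + 5·10^5 + 5·10^4 + 5·10^3 + 5·10^2 + 5·10 + 1 —bump→ 11^(11 + 1) + 5·11^5 + 5·11^4 + 5·11^3 + 5·11^2 + 5·11 + 1 = 3138429262497 —(−1)→ 3138429262496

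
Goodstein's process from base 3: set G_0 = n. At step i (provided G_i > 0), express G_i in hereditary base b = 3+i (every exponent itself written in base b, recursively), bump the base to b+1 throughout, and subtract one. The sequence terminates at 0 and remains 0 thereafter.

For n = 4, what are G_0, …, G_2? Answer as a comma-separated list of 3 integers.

4, 4, 4

step 0: 4 = 3 + 1; sub 4 for 3: 4 + 1; = 5; G_1 = 5−1 = 4
step 1: 4 = 4; sub 5 for 4: 5; = 5; G_2 = 5−1 = 4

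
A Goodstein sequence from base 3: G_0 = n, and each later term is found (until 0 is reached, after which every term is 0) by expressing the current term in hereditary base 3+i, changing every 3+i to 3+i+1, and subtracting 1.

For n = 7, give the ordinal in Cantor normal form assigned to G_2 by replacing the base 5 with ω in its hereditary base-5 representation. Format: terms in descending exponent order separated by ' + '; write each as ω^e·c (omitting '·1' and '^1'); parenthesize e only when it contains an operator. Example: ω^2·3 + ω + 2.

ω + 4

i=0: 7 = 2·3 + 1 (b=3); 3→4: 2·4 + 1 = 9; 9−1 = 8
i=1: 8 = 2·4 (b=4); 4→5: 2·5 = 10; 10−1 = 9
i=2: 9 = 5 + 4 (b=5); 5→6: 6 + 4 = 10; 10−1 = 9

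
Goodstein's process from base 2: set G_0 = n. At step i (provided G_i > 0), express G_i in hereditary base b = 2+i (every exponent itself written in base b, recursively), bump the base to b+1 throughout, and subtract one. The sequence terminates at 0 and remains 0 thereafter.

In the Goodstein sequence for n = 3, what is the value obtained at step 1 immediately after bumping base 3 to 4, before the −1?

[0] 3 ≡ 2 + 1 (base 2). Lift 3: 4. −1: 3.
[1] 3 ≡ 3 (base 3). Lift 4: 4. −1: 3.

4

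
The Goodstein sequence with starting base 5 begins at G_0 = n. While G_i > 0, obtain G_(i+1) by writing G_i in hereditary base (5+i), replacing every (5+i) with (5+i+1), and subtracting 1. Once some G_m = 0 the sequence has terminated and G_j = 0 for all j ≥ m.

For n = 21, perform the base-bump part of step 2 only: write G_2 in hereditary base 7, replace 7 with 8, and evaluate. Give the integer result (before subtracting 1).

i=0: 21 = 4·5 + 1 (b=5); 5→6: 4·6 + 1 = 25; 25−1 = 24
i=1: 24 = 4·6 (b=6); 6→7: 4·7 = 28; 28−1 = 27
i=2: 27 = 3·7 + 6 (b=7); 7→8: 3·8 + 6 = 30; 30−1 = 29

30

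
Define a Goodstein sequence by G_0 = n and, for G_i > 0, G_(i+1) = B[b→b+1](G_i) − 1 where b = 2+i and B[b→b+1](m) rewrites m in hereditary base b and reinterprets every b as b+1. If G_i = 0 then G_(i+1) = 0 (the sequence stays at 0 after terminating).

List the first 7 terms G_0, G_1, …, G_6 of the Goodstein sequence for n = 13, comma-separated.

G_0 = 13. HB_2(13) = 2^(2 + 1) + 2^2 + 1. Bump = 109. G_1 = 108.
G_1 = 108. HB_3(108) = 3^(3 + 1) + 3^3. Bump = 1280. G_2 = 1279.
G_2 = 1279. HB_4(1279) = 4^(4 + 1) + 3·4^3 + 3·4^2 + 3·4 + 3. Bump = 16093. G_3 = 16092.
G_3 = 16092. HB_5(16092) = 5^(5 + 1) + 3·5^3 + 3·5^2 + 3·5 + 2. Bump = 280712. G_4 = 280711.
G_4 = 280711. HB_6(280711) = 6^(6 + 1) + 3·6^3 + 3·6^2 + 3·6 + 1. Bump = 5765999. G_5 = 5765998.
G_5 = 5765998. HB_7(5765998) = 7^(7 + 1) + 3·7^3 + 3·7^2 + 3·7. Bump = 134219480. G_6 = 134219479.

13, 108, 1279, 16092, 280711, 5765998, 134219479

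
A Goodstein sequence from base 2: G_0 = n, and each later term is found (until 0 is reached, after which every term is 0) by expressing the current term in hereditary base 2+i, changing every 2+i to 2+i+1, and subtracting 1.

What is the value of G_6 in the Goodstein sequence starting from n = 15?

150994943

base 2: 15 = 2^(2 + 1) + 2^2 + 2 + 1; at 3: 3^(3 + 1) + 3^3 + 3 + 1 = 112; next = 111
base 3: 111 = 3^(3 + 1) + 3^3 + 3; at 4: 4^(4 + 1) + 4^4 + 4 = 1284; next = 1283
base 4: 1283 = 4^(4 + 1) + 4^4 + 3; at 5: 5^(5 + 1) + 5^5 + 3 = 18753; next = 18752
base 5: 18752 = 5^(5 + 1) + 5^5 + 2; at 6: 6^(6 + 1) + 6^6 + 2 = 326594; next = 326593
base 6: 326593 = 6^(6 + 1) + 6^6 + 1; at 7: 7^(7 + 1) + 7^7 + 1 = 6588345; next = 6588344
base 7: 6588344 = 7^(7 + 1) + 7^7; at 8: 8^(8 + 1) + 8^8 = 150994944; next = 150994943
base 8: 150994943 = 8^(8 + 1) + 7·8^7 + 7·8^6 + 7·8^5 + 7·8^4 + 7·8^3 + 7·8^2 + 7·8 + 7; at 9: 9^(9 + 1) + 7·9^7 + 7·9^6 + 7·9^5 + 7·9^4 + 7·9^3 + 7·9^2 + 7·9 + 7 = 3524450281; next = 3524450280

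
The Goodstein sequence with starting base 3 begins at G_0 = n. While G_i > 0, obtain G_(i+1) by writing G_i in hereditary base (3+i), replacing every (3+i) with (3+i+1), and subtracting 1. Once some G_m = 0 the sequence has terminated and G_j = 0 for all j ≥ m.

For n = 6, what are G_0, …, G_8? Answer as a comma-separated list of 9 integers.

i=0: 6 = 2·3 (b=3); 3→4: 2·4 = 8; 8−1 = 7
i=1: 7 = 4 + 3 (b=4); 4→5: 5 + 3 = 8; 8−1 = 7
i=2: 7 = 5 + 2 (b=5); 5→6: 6 + 2 = 8; 8−1 = 7
i=3: 7 = 6 + 1 (b=6); 6→7: 7 + 1 = 8; 8−1 = 7
i=4: 7 = 7 (b=7); 7→8: 8 = 8; 8−1 = 7
i=5: 7 = 7 (b=8); 8→9: 7 = 7; 7−1 = 6
i=6: 6 = 6 (b=9); 9→10: 6 = 6; 6−1 = 5
i=7: 5 = 5 (b=10); 10→11: 5 = 5; 5−1 = 4

6, 7, 7, 7, 7, 7, 6, 5, 4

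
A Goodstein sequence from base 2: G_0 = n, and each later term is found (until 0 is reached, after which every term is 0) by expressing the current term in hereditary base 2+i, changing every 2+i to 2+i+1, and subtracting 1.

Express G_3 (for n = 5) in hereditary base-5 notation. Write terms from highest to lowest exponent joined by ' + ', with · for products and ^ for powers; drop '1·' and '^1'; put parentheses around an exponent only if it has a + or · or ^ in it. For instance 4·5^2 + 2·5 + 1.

3·5^3 + 3·5^2 + 3·5 + 2

step 0: 5 = 2^2 + 1; sub 3 for 2: 3^3 + 1; = 28; G_1 = 28−1 = 27
step 1: 27 = 3^3; sub 4 for 3: 4^4; = 256; G_2 = 256−1 = 255
step 2: 255 = 3·4^3 + 3·4^2 + 3·4 + 3; sub 5 for 4: 3·5^3 + 3·5^2 + 3·5 + 3; = 468; G_3 = 468−1 = 467
step 3: 467 = 3·5^3 + 3·5^2 + 3·5 + 2; sub 6 for 5: 3·6^3 + 3·6^2 + 3·6 + 2; = 776; G_4 = 776−1 = 775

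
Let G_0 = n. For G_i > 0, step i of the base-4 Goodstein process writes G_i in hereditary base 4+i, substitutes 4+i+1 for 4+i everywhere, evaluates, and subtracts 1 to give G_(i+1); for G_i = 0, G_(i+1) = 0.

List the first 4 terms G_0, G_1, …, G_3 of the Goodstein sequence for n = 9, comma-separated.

9, 10, 11, 11

9 —HB4→ 2·4 + 1 —bump→ 2·5 + 1 = 11 —(−1)→ 10
10 —HB5→ 2·5 —bump→ 2·6 = 12 —(−1)→ 11
11 —HB6→ 6 + 5 —bump→ 7 + 5 = 12 —(−1)→ 11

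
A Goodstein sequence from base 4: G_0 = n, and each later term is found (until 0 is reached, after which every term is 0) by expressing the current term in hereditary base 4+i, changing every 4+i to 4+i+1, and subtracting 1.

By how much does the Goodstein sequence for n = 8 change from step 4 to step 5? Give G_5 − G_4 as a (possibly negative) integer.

base 4: 8 = 2·4; at 5: 2·5 = 10; next = 9
base 5: 9 = 5 + 4; at 6: 6 + 4 = 10; next = 9
base 6: 9 = 6 + 3; at 7: 7 + 3 = 10; next = 9
base 7: 9 = 7 + 2; at 8: 8 + 2 = 10; next = 9
base 8: 9 = 8 + 1; at 9: 9 + 1 = 10; next = 9

0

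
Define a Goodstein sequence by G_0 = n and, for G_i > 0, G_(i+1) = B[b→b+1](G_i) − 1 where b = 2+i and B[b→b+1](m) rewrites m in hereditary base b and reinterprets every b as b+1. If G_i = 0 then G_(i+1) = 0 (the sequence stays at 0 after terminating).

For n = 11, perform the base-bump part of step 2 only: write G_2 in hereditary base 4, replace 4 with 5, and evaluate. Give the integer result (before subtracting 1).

G_0 = 11. HB_2(11) = 2^(2 + 1) + 2 + 1. Bump = 85. G_1 = 84.
G_1 = 84. HB_3(84) = 3^(3 + 1) + 3. Bump = 1028. G_2 = 1027.
G_2 = 1027. HB_4(1027) = 4^(4 + 1) + 3. Bump = 15628. G_3 = 15627.

15628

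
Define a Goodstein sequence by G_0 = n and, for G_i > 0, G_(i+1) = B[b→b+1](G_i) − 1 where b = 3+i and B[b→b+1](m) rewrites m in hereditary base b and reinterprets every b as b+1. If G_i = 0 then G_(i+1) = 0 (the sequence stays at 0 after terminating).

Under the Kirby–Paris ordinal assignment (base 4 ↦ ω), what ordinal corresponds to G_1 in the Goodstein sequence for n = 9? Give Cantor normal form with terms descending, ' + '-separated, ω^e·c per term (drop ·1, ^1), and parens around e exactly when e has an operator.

ω·3 + 3

base 3: 9 = 3^2; at 4: 4^2 = 16; next = 15
base 4: 15 = 3·4 + 3; at 5: 3·5 + 3 = 18; next = 17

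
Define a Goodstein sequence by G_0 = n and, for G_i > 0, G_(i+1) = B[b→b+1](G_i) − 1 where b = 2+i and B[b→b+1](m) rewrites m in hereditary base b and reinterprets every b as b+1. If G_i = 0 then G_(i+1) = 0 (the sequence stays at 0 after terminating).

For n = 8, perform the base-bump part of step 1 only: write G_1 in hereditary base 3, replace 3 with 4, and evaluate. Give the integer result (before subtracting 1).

(0) 8|_2 = 2^(2 + 1) ↦ 3^(3 + 1)|_3 = 81 ⇒ 80
(1) 80|_3 = 2·3^3 + 2·3^2 + 2·3 + 2 ↦ 2·4^4 + 2·4^2 + 2·4 + 2|_4 = 554 ⇒ 553

554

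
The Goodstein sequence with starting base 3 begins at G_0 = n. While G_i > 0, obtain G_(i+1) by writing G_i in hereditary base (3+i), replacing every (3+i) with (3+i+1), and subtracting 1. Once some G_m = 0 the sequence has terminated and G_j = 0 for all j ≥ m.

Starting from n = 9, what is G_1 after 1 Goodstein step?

base 3: 9 = 3^2; at 4: 4^2 = 16; next = 15
base 4: 15 = 3·4 + 3; at 5: 3·5 + 3 = 18; next = 17

15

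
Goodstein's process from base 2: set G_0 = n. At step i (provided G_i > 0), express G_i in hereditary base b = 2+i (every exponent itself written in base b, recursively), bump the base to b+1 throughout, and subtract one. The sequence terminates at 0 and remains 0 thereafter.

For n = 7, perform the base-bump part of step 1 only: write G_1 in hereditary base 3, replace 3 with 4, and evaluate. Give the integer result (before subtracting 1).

260

G_0=7  [base 2] 2^2 + 2 + 1  →[2↦3]→  3^3 + 3 + 1 = 31  −1 ⇒ G_1=30
G_1=30  [base 3] 3^3 + 3  →[3↦4]→  4^4 + 4 = 260  −1 ⇒ G_2=259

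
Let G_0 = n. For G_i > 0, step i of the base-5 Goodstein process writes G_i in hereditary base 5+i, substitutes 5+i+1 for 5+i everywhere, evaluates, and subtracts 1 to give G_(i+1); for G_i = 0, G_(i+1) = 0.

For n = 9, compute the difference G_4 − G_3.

0

[0] 9 ≡ 5 + 4 (base 5). Lift 6: 10. −1: 9.
[1] 9 ≡ 6 + 3 (base 6). Lift 7: 10. −1: 9.
[2] 9 ≡ 7 + 2 (base 7). Lift 8: 10. −1: 9.
[3] 9 ≡ 8 + 1 (base 8). Lift 9: 10. −1: 9.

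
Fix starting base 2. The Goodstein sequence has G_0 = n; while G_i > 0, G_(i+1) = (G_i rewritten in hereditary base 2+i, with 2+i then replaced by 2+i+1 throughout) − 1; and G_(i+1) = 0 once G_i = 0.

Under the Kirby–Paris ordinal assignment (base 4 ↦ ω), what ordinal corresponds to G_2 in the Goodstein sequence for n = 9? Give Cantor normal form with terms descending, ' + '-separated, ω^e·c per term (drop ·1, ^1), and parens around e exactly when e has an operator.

base 2: 9 = 2^(2 + 1) + 1; at 3: 3^(3 + 1) + 1 = 82; next = 81
base 3: 81 = 3^(3 + 1); at 4: 4^(4 + 1) = 1024; next = 1023
base 4: 1023 = 3·4^4 + 3·4^3 + 3·4^2 + 3·4 + 3; at 5: 3·5^5 + 3·5^3 + 3·5^2 + 3·5 + 3 = 9843; next = 9842

ω^ω·3 + ω^3·3 + ω^2·3 + ω·3 + 3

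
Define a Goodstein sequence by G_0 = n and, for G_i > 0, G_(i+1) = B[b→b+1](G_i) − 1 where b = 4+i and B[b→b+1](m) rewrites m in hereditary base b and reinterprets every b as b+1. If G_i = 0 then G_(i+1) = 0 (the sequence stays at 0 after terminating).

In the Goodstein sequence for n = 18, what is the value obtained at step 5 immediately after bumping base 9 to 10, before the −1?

G_0 = 18. HB_4(18) = 4^2 + 2. Bump = 27. G_1 = 26.
G_1 = 26. HB_5(26) = 5^2 + 1. Bump = 37. G_2 = 36.
G_2 = 36. HB_6(36) = 6^2. Bump = 49. G_3 = 48.
G_3 = 48. HB_7(48) = 6·7 + 6. Bump = 54. G_4 = 53.
G_4 = 53. HB_8(53) = 6·8 + 5. Bump = 59. G_5 = 58.
G_5 = 58. HB_9(58) = 6·9 + 4. Bump = 64. G_6 = 63.

64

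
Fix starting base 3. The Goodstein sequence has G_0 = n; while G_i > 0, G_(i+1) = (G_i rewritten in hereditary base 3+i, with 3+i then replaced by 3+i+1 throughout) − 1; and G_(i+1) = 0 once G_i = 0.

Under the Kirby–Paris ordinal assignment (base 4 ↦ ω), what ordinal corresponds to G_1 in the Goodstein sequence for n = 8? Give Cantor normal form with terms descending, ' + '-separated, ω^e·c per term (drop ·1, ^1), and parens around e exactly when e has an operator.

ω·2 + 1

step 0: 8 = 2·3 + 2; sub 4 for 3: 2·4 + 2; = 10; G_1 = 10−1 = 9
step 1: 9 = 2·4 + 1; sub 5 for 4: 2·5 + 1; = 11; G_2 = 11−1 = 10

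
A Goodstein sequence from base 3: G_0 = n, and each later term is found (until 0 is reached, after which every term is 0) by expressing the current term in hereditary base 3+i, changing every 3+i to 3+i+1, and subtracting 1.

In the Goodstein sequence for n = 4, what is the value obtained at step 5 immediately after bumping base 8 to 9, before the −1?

1

base 3: 4 = 3 + 1; at 4: 4 + 1 = 5; next = 4
base 4: 4 = 4; at 5: 5 = 5; next = 4
base 5: 4 = 4; at 6: 4 = 4; next = 3
base 6: 3 = 3; at 7: 3 = 3; next = 2
base 7: 2 = 2; at 8: 2 = 2; next = 1
base 8: 1 = 1; at 9: 1 = 1; next = 0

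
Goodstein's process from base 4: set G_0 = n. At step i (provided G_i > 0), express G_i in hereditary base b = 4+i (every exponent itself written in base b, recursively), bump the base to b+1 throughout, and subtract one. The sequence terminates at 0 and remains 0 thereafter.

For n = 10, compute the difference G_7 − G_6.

0

10 —HB4→ 2·4 + 2 —bump→ 2·5 + 2 = 12 —(−1)→ 11
11 —HB5→ 2·5 + 1 —bump→ 2·6 + 1 = 13 —(−1)→ 12
12 —HB6→ 2·6 —bump→ 2·7 = 14 —(−1)→ 13
13 —HB7→ 7 + 6 —bump→ 8 + 6 = 14 —(−1)→ 13
13 —HB8→ 8 + 5 —bump→ 9 + 5 = 14 —(−1)→ 13
13 —HB9→ 9 + 4 —bump→ 10 + 4 = 14 —(−1)→ 13
13 —HB10→ 10 + 3 —bump→ 11 + 3 = 14 —(−1)→ 13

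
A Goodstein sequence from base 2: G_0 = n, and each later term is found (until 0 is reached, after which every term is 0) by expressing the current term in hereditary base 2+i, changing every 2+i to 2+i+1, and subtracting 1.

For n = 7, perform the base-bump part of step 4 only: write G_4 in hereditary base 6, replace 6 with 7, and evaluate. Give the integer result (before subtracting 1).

7 —HB2→ 2^2 + 2 + 1 —bump→ 3^3 + 3 + 1 = 31 —(−1)→ 30
30 —HB3→ 3^3 + 3 —bump→ 4^4 + 4 = 260 —(−1)→ 259
259 —HB4→ 4^4 + 3 —bump→ 5^5 + 3 = 3128 —(−1)→ 3127
3127 —HB5→ 5^5 + 2 —bump→ 6^6 + 2 = 46658 —(−1)→ 46657
46657 —HB6→ 6^6 + 1 —bump→ 7^7 + 1 = 823544 —(−1)→ 823543

823544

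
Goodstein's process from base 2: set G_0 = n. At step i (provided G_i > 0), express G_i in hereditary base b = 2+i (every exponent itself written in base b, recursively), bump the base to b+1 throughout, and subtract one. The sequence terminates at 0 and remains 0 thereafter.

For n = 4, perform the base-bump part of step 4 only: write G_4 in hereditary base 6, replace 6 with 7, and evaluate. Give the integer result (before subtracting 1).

110

i=0: 4 = 2^2 (b=2); 2→3: 3^3 = 27; 27−1 = 26
i=1: 26 = 2·3^2 + 2·3 + 2 (b=3); 3→4: 2·4^2 + 2·4 + 2 = 42; 42−1 = 41
i=2: 41 = 2·4^2 + 2·4 + 1 (b=4); 4→5: 2·5^2 + 2·5 + 1 = 61; 61−1 = 60
i=3: 60 = 2·5^2 + 2·5 (b=5); 5→6: 2·6^2 + 2·6 = 84; 84−1 = 83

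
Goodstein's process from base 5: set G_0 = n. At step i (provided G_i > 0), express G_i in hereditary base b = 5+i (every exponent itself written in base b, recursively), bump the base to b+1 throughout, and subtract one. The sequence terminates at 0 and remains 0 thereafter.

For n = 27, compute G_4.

69

G_0=27  [base 5] 5^2 + 2  →[5↦6]→  6^2 + 2 = 38  −1 ⇒ G_1=37
G_1=37  [base 6] 6^2 + 1  →[6↦7]→  7^2 + 1 = 50  −1 ⇒ G_2=49
G_2=49  [base 7] 7^2  →[7↦8]→  8^2 = 64  −1 ⇒ G_3=63
G_3=63  [base 8] 7·8 + 7  →[8↦9]→  7·9 + 7 = 70  −1 ⇒ G_4=69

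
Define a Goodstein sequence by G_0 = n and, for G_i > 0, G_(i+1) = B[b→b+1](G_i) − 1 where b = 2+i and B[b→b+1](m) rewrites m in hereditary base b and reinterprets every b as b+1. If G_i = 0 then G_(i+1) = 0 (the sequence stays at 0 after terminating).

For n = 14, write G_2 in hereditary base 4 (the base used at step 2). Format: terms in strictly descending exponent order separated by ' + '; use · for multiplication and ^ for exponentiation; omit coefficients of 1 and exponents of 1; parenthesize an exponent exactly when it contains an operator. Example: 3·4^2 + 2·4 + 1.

4^(4 + 1) + 4^4 + 1

[0] 14 ≡ 2^(2 + 1) + 2^2 + 2 (base 2). Lift 3: 111. −1: 110.
[1] 110 ≡ 3^(3 + 1) + 3^3 + 2 (base 3). Lift 4: 1282. −1: 1281.
[2] 1281 ≡ 4^(4 + 1) + 4^4 + 1 (base 4). Lift 5: 18751. −1: 18750.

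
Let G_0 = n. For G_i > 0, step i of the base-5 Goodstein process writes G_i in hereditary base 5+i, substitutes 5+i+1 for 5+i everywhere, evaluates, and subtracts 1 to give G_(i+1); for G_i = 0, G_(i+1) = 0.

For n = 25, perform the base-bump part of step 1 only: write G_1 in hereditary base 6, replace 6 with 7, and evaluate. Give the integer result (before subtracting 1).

base 5: 25 = 5^2; at 6: 6^2 = 36; next = 35
base 6: 35 = 5·6 + 5; at 7: 5·7 + 5 = 40; next = 39

40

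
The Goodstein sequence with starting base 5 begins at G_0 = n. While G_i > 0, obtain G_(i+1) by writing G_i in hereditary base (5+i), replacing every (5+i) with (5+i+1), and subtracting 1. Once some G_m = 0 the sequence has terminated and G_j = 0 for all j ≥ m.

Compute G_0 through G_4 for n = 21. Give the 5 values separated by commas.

21, 24, 27, 29, 31

base 5: 21 = 4·5 + 1; at 6: 4·6 + 1 = 25; next = 24
base 6: 24 = 4·6; at 7: 4·7 = 28; next = 27
base 7: 27 = 3·7 + 6; at 8: 3·8 + 6 = 30; next = 29
base 8: 29 = 3·8 + 5; at 9: 3·9 + 5 = 32; next = 31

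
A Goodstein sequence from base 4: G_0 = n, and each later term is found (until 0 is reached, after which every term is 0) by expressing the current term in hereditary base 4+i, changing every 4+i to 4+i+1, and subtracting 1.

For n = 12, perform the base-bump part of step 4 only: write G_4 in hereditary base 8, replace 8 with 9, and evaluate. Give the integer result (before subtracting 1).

base 4: 12 = 3·4; at 5: 3·5 = 15; next = 14
base 5: 14 = 2·5 + 4; at 6: 2·6 + 4 = 16; next = 15
base 6: 15 = 2·6 + 3; at 7: 2·7 + 3 = 17; next = 16
base 7: 16 = 2·7 + 2; at 8: 2·8 + 2 = 18; next = 17
base 8: 17 = 2·8 + 1; at 9: 2·9 + 1 = 19; next = 18

19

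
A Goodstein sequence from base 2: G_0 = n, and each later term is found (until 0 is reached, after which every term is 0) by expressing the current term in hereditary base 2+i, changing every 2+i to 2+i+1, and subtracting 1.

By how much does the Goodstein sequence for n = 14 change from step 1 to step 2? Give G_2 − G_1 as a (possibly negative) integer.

base 2: 14 = 2^(2 + 1) + 2^2 + 2; at 3: 3^(3 + 1) + 3^3 + 3 = 111; next = 110
base 3: 110 = 3^(3 + 1) + 3^3 + 2; at 4: 4^(4 + 1) + 4^4 + 2 = 1282; next = 1281

1171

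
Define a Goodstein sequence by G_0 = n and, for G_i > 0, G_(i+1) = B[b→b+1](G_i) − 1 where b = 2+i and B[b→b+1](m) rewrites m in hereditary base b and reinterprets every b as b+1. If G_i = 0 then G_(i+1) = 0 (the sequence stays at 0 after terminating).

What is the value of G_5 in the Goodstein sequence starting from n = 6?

step 0: 6 = 2^2 + 2; sub 3 for 2: 3^3 + 3; = 30; G_1 = 30−1 = 29
step 1: 29 = 3^3 + 2; sub 4 for 3: 4^4 + 2; = 258; G_2 = 258−1 = 257
step 2: 257 = 4^4 + 1; sub 5 for 4: 5^5 + 1; = 3126; G_3 = 3126−1 = 3125
step 3: 3125 = 5^5; sub 6 for 5: 6^6; = 46656; G_4 = 46656−1 = 46655
step 4: 46655 = 5·6^5 + 5·6^4 + 5·6^3 + 5·6^2 + 5·6 + 5; sub 7 for 6: 5·7^5 + 5·7^4 + 5·7^3 + 5·7^2 + 5·7 + 5; = 98040; G_5 = 98040−1 = 98039
step 5: 98039 = 5·7^5 + 5·7^4 + 5·7^3 + 5·7^2 + 5·7 + 4; sub 8 for 7: 5·8^5 + 5·8^4 + 5·8^3 + 5·8^2 + 5·8 + 4; = 187244; G_6 = 187244−1 = 187243

98039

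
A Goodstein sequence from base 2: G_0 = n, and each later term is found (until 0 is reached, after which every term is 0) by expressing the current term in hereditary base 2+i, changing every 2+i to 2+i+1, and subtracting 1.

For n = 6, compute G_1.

29

G_0 = 6. HB_2(6) = 2^2 + 2. Bump = 30. G_1 = 29.
G_1 = 29. HB_3(29) = 3^3 + 2. Bump = 258. G_2 = 257.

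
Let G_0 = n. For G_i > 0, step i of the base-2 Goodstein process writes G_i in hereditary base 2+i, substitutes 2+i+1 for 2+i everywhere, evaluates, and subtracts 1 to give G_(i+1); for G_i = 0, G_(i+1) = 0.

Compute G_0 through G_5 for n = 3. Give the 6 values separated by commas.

(0) 3|_2 = 2 + 1 ↦ 3 + 1|_3 = 4 ⇒ 3
(1) 3|_3 = 3 ↦ 4|_4 = 4 ⇒ 3
(2) 3|_4 = 3 ↦ 3|_5 = 3 ⇒ 2
(3) 2|_5 = 2 ↦ 2|_6 = 2 ⇒ 1
(4) 1|_6 = 1 ↦ 1|_7 = 1 ⇒ 0

3, 3, 3, 2, 1, 0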